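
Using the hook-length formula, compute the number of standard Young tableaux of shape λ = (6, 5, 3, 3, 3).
# SYT of shape (6, 5, 3, 3, 3) = 48498450

Hook-length formula: f^λ = n! / Π hook(c), product over all cells c of the Young diagram. For λ = (6, 5, 3, 3, 3), n = 20 boxes. Hook lengths by row (left-to-right, top-to-bottom): [10, 9, 8, 4, 3, 1]; [8, 7, 6, 2, 1]; [5, 4, 3]; [4, 3, 2]; [3, 2, 1]. Product of hooks = 50164531200. So f^λ = 20! / 50164531200 = 2432902008176640000 / 50164531200 = 48498450.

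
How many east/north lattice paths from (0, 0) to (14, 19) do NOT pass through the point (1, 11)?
Number of paths = 816367320

Total paths from (0, 0) to (14, 19): C(33, 14) = 818809200. Paths through (1, 11): (paths (0, 0) → (1, 11)) × (paths (1, 11) → (14, 19)) = C(12, 1) · C(21, 13) = 12 · 203490 = 2441880. Avoidance count = 818809200 − 2441880 = 816367320.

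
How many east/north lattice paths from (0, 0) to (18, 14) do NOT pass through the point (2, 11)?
Number of paths = 471360018

Total paths from (0, 0) to (18, 14): C(32, 18) = 471435600. Paths through (2, 11): (paths (0, 0) → (2, 11)) × (paths (2, 11) → (18, 14)) = C(13, 2) · C(19, 16) = 78 · 969 = 75582. Avoidance count = 471435600 − 75582 = 471360018.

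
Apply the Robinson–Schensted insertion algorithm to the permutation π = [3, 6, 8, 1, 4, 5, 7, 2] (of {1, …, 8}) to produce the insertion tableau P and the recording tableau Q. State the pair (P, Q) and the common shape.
P = [1, 2, 5, 7] / [3, 4, 8] / [6];  Q = [1, 2, 3, 7] / [4, 5, 6] / [8];  common shape = (4, 3, 1)

Row-insert the values π_1, π_2, … into P one at a time, bumping the leftmost entry strictly greater than the inserted value down to the next row. The recording tableau Q records, in position (i, j), the step at which that cell was added to P.
  Insert 3 (step 1): P = [3];  Q = [1]
  Insert 6 (step 2): P = [3, 6];  Q = [1, 2]
  Insert 8 (step 3): P = [3, 6, 8];  Q = [1, 2, 3]
  Insert 1 (step 4): P = [1, 6, 8] / [3];  Q = [1, 2, 3] / [4]
  Insert 4 (step 5): P = [1, 4, 8] / [3, 6];  Q = [1, 2, 3] / [4, 5]
  Insert 5 (step 6): P = [1, 4, 5] / [3, 6, 8];  Q = [1, 2, 3] / [4, 5, 6]
  Insert 7 (step 7): P = [1, 4, 5, 7] / [3, 6, 8];  Q = [1, 2, 3, 7] / [4, 5, 6]
  Insert 2 (step 8): P = [1, 2, 5, 7] / [3, 4, 8] / [6];  Q = [1, 2, 3, 7] / [4, 5, 6] / [8]
Final shape: (4, 3, 1).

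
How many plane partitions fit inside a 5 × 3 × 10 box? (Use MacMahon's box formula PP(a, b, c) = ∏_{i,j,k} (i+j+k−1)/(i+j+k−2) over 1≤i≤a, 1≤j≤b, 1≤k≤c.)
PP(5, 3, 10) = 644195552

Evaluate the triple product over i = 1..5, j = 1..3, k = 1..10. The factors are (2/1) · (3/2) · (4/3) · (5/4) · (6/5) · (7/6) · (8/7) · (9/8) · … (150 factors total). The numerators and denominators telescope so the product is an integer; carrying out the multiplication exactly gives PP(5, 3, 10) = 644195552.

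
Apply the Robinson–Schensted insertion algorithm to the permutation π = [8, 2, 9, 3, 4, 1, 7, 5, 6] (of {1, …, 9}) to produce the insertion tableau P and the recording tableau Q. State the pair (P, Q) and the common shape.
P = [1, 3, 4, 5, 6] / [2, 7] / [8, 9];  Q = [1, 3, 5, 7, 9] / [2, 4] / [6, 8];  common shape = (5, 2, 2)

Row-insert the values π_1, π_2, … into P one at a time, bumping the leftmost entry strictly greater than the inserted value down to the next row. The recording tableau Q records, in position (i, j), the step at which that cell was added to P.
  Insert 8 (step 1): P = [8];  Q = [1]
  Insert 2 (step 2): P = [2] / [8];  Q = [1] / [2]
  Insert 9 (step 3): P = [2, 9] / [8];  Q = [1, 3] / [2]
  Insert 3 (step 4): P = [2, 3] / [8, 9];  Q = [1, 3] / [2, 4]
  Insert 4 (step 5): P = [2, 3, 4] / [8, 9];  Q = [1, 3, 5] / [2, 4]
  Insert 1 (step 6): P = [1, 3, 4] / [2, 9] / [8];  Q = [1, 3, 5] / [2, 4] / [6]
  Insert 7 (step 7): P = [1, 3, 4, 7] / [2, 9] / [8];  Q = [1, 3, 5, 7] / [2, 4] / [6]
  Insert 5 (step 8): P = [1, 3, 4, 5] / [2, 7] / [8, 9];  Q = [1, 3, 5, 7] / [2, 4] / [6, 8]
  Insert 6 (step 9): P = [1, 3, 4, 5, 6] / [2, 7] / [8, 9];  Q = [1, 3, 5, 7, 9] / [2, 4] / [6, 8]
Final shape: (5, 2, 2).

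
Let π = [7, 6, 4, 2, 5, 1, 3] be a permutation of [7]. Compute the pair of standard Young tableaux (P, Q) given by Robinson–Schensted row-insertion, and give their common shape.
P = [1, 3] / [2, 5] / [4] / [6] / [7];  Q = [1, 5] / [2, 7] / [3] / [4] / [6];  common shape = (2, 2, 1, 1, 1)

Row-insert the values π_1, π_2, … into P one at a time, bumping the leftmost entry strictly greater than the inserted value down to the next row. The recording tableau Q records, in position (i, j), the step at which that cell was added to P.
  Insert 7 (step 1): P = [7];  Q = [1]
  Insert 6 (step 2): P = [6] / [7];  Q = [1] / [2]
  Insert 4 (step 3): P = [4] / [6] / [7];  Q = [1] / [2] / [3]
  Insert 2 (step 4): P = [2] / [4] / [6] / [7];  Q = [1] / [2] / [3] / [4]
  Insert 5 (step 5): P = [2, 5] / [4] / [6] / [7];  Q = [1, 5] / [2] / [3] / [4]
  Insert 1 (step 6): P = [1, 5] / [2] / [4] / [6] / [7];  Q = [1, 5] / [2] / [3] / [4] / [6]
  Insert 3 (step 7): P = [1, 3] / [2, 5] / [4] / [6] / [7];  Q = [1, 5] / [2, 7] / [3] / [4] / [6]
Final shape: (2, 2, 1, 1, 1).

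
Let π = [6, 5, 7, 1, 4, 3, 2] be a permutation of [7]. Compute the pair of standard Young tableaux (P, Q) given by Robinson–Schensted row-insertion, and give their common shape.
P = [1, 2] / [3, 7] / [4] / [5] / [6];  Q = [1, 3] / [2, 5] / [4] / [6] / [7];  common shape = (2, 2, 1, 1, 1)

Row-insert the values π_1, π_2, … into P one at a time, bumping the leftmost entry strictly greater than the inserted value down to the next row. The recording tableau Q records, in position (i, j), the step at which that cell was added to P.
  Insert 6 (step 1): P = [6];  Q = [1]
  Insert 5 (step 2): P = [5] / [6];  Q = [1] / [2]
  Insert 7 (step 3): P = [5, 7] / [6];  Q = [1, 3] / [2]
  Insert 1 (step 4): P = [1, 7] / [5] / [6];  Q = [1, 3] / [2] / [4]
  Insert 4 (step 5): P = [1, 4] / [5, 7] / [6];  Q = [1, 3] / [2, 5] / [4]
  Insert 3 (step 6): P = [1, 3] / [4, 7] / [5] / [6];  Q = [1, 3] / [2, 5] / [4] / [6]
  Insert 2 (step 7): P = [1, 2] / [3, 7] / [4] / [5] / [6];  Q = [1, 3] / [2, 5] / [4] / [6] / [7]
Final shape: (2, 2, 1, 1, 1).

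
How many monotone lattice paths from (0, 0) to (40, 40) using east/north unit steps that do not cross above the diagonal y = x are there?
C_40 = 2622127042276492108820

These NE paths below the diagonal are counted by the Catalan number C_n = (1/(n + 1)) · C(2n, n). For n = 40: C_40 = (1/41) · C(80, 40) = 107507208733336176461620/41 = 2622127042276492108820.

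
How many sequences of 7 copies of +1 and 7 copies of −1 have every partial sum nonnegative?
C_7 = 429

These ballot sequences are counted by the Catalan number C_n = (1/(n + 1)) · C(2n, n). For n = 7: C_7 = (1/8) · C(14, 7) = 3432/8 = 429.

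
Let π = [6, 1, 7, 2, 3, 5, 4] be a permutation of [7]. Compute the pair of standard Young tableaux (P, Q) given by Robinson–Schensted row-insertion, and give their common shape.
P = [1, 2, 3, 4] / [5, 7] / [6];  Q = [1, 3, 5, 6] / [2, 4] / [7];  common shape = (4, 2, 1)

Row-insert the values π_1, π_2, … into P one at a time, bumping the leftmost entry strictly greater than the inserted value down to the next row. The recording tableau Q records, in position (i, j), the step at which that cell was added to P.
  Insert 6 (step 1): P = [6];  Q = [1]
  Insert 1 (step 2): P = [1] / [6];  Q = [1] / [2]
  Insert 7 (step 3): P = [1, 7] / [6];  Q = [1, 3] / [2]
  Insert 2 (step 4): P = [1, 2] / [6, 7];  Q = [1, 3] / [2, 4]
  Insert 3 (step 5): P = [1, 2, 3] / [6, 7];  Q = [1, 3, 5] / [2, 4]
  Insert 5 (step 6): P = [1, 2, 3, 5] / [6, 7];  Q = [1, 3, 5, 6] / [2, 4]
  Insert 4 (step 7): P = [1, 2, 3, 4] / [5, 7] / [6];  Q = [1, 3, 5, 6] / [2, 4] / [7]
Final shape: (4, 2, 1).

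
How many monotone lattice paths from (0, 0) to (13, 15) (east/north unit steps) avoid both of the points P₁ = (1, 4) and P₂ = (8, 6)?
Number of paths = 25030124

Inclusion–exclusion. Total paths: C(28, 13) = 37442160. Through P₁: C(5, 1)·C(23, 12) = 6760390. Through P₂: C(14, 8)·C(14, 5) = 6012006. Since P₁ is strictly southwest of P₂, a monotone path through both must visit P₁ then P₂; paths through both = C(5, 1)·C(9, 7)·C(14, 5) = 360360. Avoid both = 37442160 − 6760390 − 6012006 + 360360 = 25030124.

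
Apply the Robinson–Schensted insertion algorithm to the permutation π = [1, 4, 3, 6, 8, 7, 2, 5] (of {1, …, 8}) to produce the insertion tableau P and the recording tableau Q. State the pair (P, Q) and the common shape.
P = [1, 2, 5, 7] / [3, 6] / [4, 8];  Q = [1, 2, 4, 5] / [3, 6] / [7, 8];  common shape = (4, 2, 2)

Row-insert the values π_1, π_2, … into P one at a time, bumping the leftmost entry strictly greater than the inserted value down to the next row. The recording tableau Q records, in position (i, j), the step at which that cell was added to P.
  Insert 1 (step 1): P = [1];  Q = [1]
  Insert 4 (step 2): P = [1, 4];  Q = [1, 2]
  Insert 3 (step 3): P = [1, 3] / [4];  Q = [1, 2] / [3]
  Insert 6 (step 4): P = [1, 3, 6] / [4];  Q = [1, 2, 4] / [3]
  Insert 8 (step 5): P = [1, 3, 6, 8] / [4];  Q = [1, 2, 4, 5] / [3]
  Insert 7 (step 6): P = [1, 3, 6, 7] / [4, 8];  Q = [1, 2, 4, 5] / [3, 6]
  Insert 2 (step 7): P = [1, 2, 6, 7] / [3, 8] / [4];  Q = [1, 2, 4, 5] / [3, 6] / [7]
  Insert 5 (step 8): P = [1, 2, 5, 7] / [3, 6] / [4, 8];  Q = [1, 2, 4, 5] / [3, 6] / [7, 8]
Final shape: (4, 2, 2).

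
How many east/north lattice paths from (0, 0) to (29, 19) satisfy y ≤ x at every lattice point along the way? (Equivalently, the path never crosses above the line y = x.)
Number of paths = 4232010895376

By the reflection principle (André's argument), the number of monotone paths to (29, 19) with n ≤ m that never go above y = x is C(48, 29) − C(48, 30) = 11541847896480 − 7309837001104 = 4232010895376.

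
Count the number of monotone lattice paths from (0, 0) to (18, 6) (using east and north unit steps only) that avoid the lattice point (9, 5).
Number of paths = 114576

Total paths from (0, 0) to (18, 6): C(24, 18) = 134596. Paths through (9, 5): (paths (0, 0) → (9, 5)) × (paths (9, 5) → (18, 6)) = C(14, 9) · C(10, 9) = 2002 · 10 = 20020. Avoidance count = 134596 − 20020 = 114576.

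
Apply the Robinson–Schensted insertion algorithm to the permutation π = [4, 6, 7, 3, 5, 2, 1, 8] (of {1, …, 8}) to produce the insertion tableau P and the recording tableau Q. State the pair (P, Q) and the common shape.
P = [1, 5, 7, 8] / [2, 6] / [3] / [4];  Q = [1, 2, 3, 8] / [4, 5] / [6] / [7];  common shape = (4, 2, 1, 1)

Row-insert the values π_1, π_2, … into P one at a time, bumping the leftmost entry strictly greater than the inserted value down to the next row. The recording tableau Q records, in position (i, j), the step at which that cell was added to P.
  Insert 4 (step 1): P = [4];  Q = [1]
  Insert 6 (step 2): P = [4, 6];  Q = [1, 2]
  Insert 7 (step 3): P = [4, 6, 7];  Q = [1, 2, 3]
  Insert 3 (step 4): P = [3, 6, 7] / [4];  Q = [1, 2, 3] / [4]
  Insert 5 (step 5): P = [3, 5, 7] / [4, 6];  Q = [1, 2, 3] / [4, 5]
  Insert 2 (step 6): P = [2, 5, 7] / [3, 6] / [4];  Q = [1, 2, 3] / [4, 5] / [6]
  Insert 1 (step 7): P = [1, 5, 7] / [2, 6] / [3] / [4];  Q = [1, 2, 3] / [4, 5] / [6] / [7]
  Insert 8 (step 8): P = [1, 5, 7, 8] / [2, 6] / [3] / [4];  Q = [1, 2, 3, 8] / [4, 5] / [6] / [7]
Final shape: (4, 2, 1, 1).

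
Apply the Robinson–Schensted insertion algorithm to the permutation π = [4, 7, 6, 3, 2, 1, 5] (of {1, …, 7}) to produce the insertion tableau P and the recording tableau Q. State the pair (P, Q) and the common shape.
P = [1, 5] / [2, 6] / [3] / [4] / [7];  Q = [1, 2] / [3, 7] / [4] / [5] / [6];  common shape = (2, 2, 1, 1, 1)

Row-insert the values π_1, π_2, … into P one at a time, bumping the leftmost entry strictly greater than the inserted value down to the next row. The recording tableau Q records, in position (i, j), the step at which that cell was added to P.
  Insert 4 (step 1): P = [4];  Q = [1]
  Insert 7 (step 2): P = [4, 7];  Q = [1, 2]
  Insert 6 (step 3): P = [4, 6] / [7];  Q = [1, 2] / [3]
  Insert 3 (step 4): P = [3, 6] / [4] / [7];  Q = [1, 2] / [3] / [4]
  Insert 2 (step 5): P = [2, 6] / [3] / [4] / [7];  Q = [1, 2] / [3] / [4] / [5]
  Insert 1 (step 6): P = [1, 6] / [2] / [3] / [4] / [7];  Q = [1, 2] / [3] / [4] / [5] / [6]
  Insert 5 (step 7): P = [1, 5] / [2, 6] / [3] / [4] / [7];  Q = [1, 2] / [3, 7] / [4] / [5] / [6]
Final shape: (2, 2, 1, 1, 1).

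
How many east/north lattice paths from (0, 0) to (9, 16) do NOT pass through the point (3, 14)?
Number of paths = 2023935

Total paths from (0, 0) to (9, 16): C(25, 9) = 2042975. Paths through (3, 14): (paths (0, 0) → (3, 14)) × (paths (3, 14) → (9, 16)) = C(17, 3) · C(8, 6) = 680 · 28 = 19040. Avoidance count = 2042975 − 19040 = 2023935.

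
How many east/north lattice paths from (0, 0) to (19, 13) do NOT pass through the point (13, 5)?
Number of paths = 321643896

Total paths from (0, 0) to (19, 13): C(32, 19) = 347373600. Paths through (13, 5): (paths (0, 0) → (13, 5)) × (paths (13, 5) → (19, 13)) = C(18, 13) · C(14, 6) = 8568 · 3003 = 25729704. Avoidance count = 347373600 − 25729704 = 321643896.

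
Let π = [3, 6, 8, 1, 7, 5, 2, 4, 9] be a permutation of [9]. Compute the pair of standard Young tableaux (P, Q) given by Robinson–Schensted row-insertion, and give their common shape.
P = [1, 2, 4, 9] / [3, 5, 7] / [6] / [8];  Q = [1, 2, 3, 9] / [4, 5, 8] / [6] / [7];  common shape = (4, 3, 1, 1)

Row-insert the values π_1, π_2, … into P one at a time, bumping the leftmost entry strictly greater than the inserted value down to the next row. The recording tableau Q records, in position (i, j), the step at which that cell was added to P.
  Insert 3 (step 1): P = [3];  Q = [1]
  Insert 6 (step 2): P = [3, 6];  Q = [1, 2]
  Insert 8 (step 3): P = [3, 6, 8];  Q = [1, 2, 3]
  Insert 1 (step 4): P = [1, 6, 8] / [3];  Q = [1, 2, 3] / [4]
  Insert 7 (step 5): P = [1, 6, 7] / [3, 8];  Q = [1, 2, 3] / [4, 5]
  Insert 5 (step 6): P = [1, 5, 7] / [3, 6] / [8];  Q = [1, 2, 3] / [4, 5] / [6]
  Insert 2 (step 7): P = [1, 2, 7] / [3, 5] / [6] / [8];  Q = [1, 2, 3] / [4, 5] / [6] / [7]
  Insert 4 (step 8): P = [1, 2, 4] / [3, 5, 7] / [6] / [8];  Q = [1, 2, 3] / [4, 5, 8] / [6] / [7]
  Insert 9 (step 9): P = [1, 2, 4, 9] / [3, 5, 7] / [6] / [8];  Q = [1, 2, 3, 9] / [4, 5, 8] / [6] / [7]
Final shape: (4, 3, 1, 1).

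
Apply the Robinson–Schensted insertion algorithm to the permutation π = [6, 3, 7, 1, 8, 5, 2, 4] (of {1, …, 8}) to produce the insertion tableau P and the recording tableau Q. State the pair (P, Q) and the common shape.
P = [1, 2, 4] / [3, 5, 8] / [6, 7];  Q = [1, 3, 5] / [2, 6, 8] / [4, 7];  common shape = (3, 3, 2)

Row-insert the values π_1, π_2, … into P one at a time, bumping the leftmost entry strictly greater than the inserted value down to the next row. The recording tableau Q records, in position (i, j), the step at which that cell was added to P.
  Insert 6 (step 1): P = [6];  Q = [1]
  Insert 3 (step 2): P = [3] / [6];  Q = [1] / [2]
  Insert 7 (step 3): P = [3, 7] / [6];  Q = [1, 3] / [2]
  Insert 1 (step 4): P = [1, 7] / [3] / [6];  Q = [1, 3] / [2] / [4]
  Insert 8 (step 5): P = [1, 7, 8] / [3] / [6];  Q = [1, 3, 5] / [2] / [4]
  Insert 5 (step 6): P = [1, 5, 8] / [3, 7] / [6];  Q = [1, 3, 5] / [2, 6] / [4]
  Insert 2 (step 7): P = [1, 2, 8] / [3, 5] / [6, 7];  Q = [1, 3, 5] / [2, 6] / [4, 7]
  Insert 4 (step 8): P = [1, 2, 4] / [3, 5, 8] / [6, 7];  Q = [1, 3, 5] / [2, 6, 8] / [4, 7]
Final shape: (3, 3, 2).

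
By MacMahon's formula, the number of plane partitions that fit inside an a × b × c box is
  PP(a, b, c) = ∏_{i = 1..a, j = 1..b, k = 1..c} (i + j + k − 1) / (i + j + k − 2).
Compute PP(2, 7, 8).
PP(2, 7, 8) = 9202050

Evaluate the triple product over i = 1..2, j = 1..7, k = 1..8. The factors are (2/1) · (3/2) · (4/3) · (5/4) · (6/5) · (7/6) · (8/7) · (9/8) · … (112 factors total). The numerators and denominators telescope so the product is an integer; carrying out the multiplication exactly gives PP(2, 7, 8) = 9202050.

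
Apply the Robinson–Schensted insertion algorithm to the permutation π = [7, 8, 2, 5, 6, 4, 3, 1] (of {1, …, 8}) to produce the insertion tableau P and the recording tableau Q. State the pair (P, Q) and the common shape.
P = [1, 3, 6] / [2, 8] / [4] / [5] / [7];  Q = [1, 2, 5] / [3, 4] / [6] / [7] / [8];  common shape = (3, 2, 1, 1, 1)

Row-insert the values π_1, π_2, … into P one at a time, bumping the leftmost entry strictly greater than the inserted value down to the next row. The recording tableau Q records, in position (i, j), the step at which that cell was added to P.
  Insert 7 (step 1): P = [7];  Q = [1]
  Insert 8 (step 2): P = [7, 8];  Q = [1, 2]
  Insert 2 (step 3): P = [2, 8] / [7];  Q = [1, 2] / [3]
  Insert 5 (step 4): P = [2, 5] / [7, 8];  Q = [1, 2] / [3, 4]
  Insert 6 (step 5): P = [2, 5, 6] / [7, 8];  Q = [1, 2, 5] / [3, 4]
  Insert 4 (step 6): P = [2, 4, 6] / [5, 8] / [7];  Q = [1, 2, 5] / [3, 4] / [6]
  Insert 3 (step 7): P = [2, 3, 6] / [4, 8] / [5] / [7];  Q = [1, 2, 5] / [3, 4] / [6] / [7]
  Insert 1 (step 8): P = [1, 3, 6] / [2, 8] / [4] / [5] / [7];  Q = [1, 2, 5] / [3, 4] / [6] / [7] / [8]
Final shape: (3, 2, 1, 1, 1).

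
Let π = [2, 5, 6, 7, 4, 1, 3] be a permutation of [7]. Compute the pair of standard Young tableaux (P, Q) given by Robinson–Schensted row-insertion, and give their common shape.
P = [1, 3, 6, 7] / [2, 4] / [5];  Q = [1, 2, 3, 4] / [5, 7] / [6];  common shape = (4, 2, 1)

Row-insert the values π_1, π_2, … into P one at a time, bumping the leftmost entry strictly greater than the inserted value down to the next row. The recording tableau Q records, in position (i, j), the step at which that cell was added to P.
  Insert 2 (step 1): P = [2];  Q = [1]
  Insert 5 (step 2): P = [2, 5];  Q = [1, 2]
  Insert 6 (step 3): P = [2, 5, 6];  Q = [1, 2, 3]
  Insert 7 (step 4): P = [2, 5, 6, 7];  Q = [1, 2, 3, 4]
  Insert 4 (step 5): P = [2, 4, 6, 7] / [5];  Q = [1, 2, 3, 4] / [5]
  Insert 1 (step 6): P = [1, 4, 6, 7] / [2] / [5];  Q = [1, 2, 3, 4] / [5] / [6]
  Insert 3 (step 7): P = [1, 3, 6, 7] / [2, 4] / [5];  Q = [1, 2, 3, 4] / [5, 7] / [6]
Final shape: (4, 2, 1).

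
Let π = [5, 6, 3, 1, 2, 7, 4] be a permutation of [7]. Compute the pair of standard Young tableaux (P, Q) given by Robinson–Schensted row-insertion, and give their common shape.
P = [1, 2, 4] / [3, 6, 7] / [5];  Q = [1, 2, 6] / [3, 5, 7] / [4];  common shape = (3, 3, 1)

Row-insert the values π_1, π_2, … into P one at a time, bumping the leftmost entry strictly greater than the inserted value down to the next row. The recording tableau Q records, in position (i, j), the step at which that cell was added to P.
  Insert 5 (step 1): P = [5];  Q = [1]
  Insert 6 (step 2): P = [5, 6];  Q = [1, 2]
  Insert 3 (step 3): P = [3, 6] / [5];  Q = [1, 2] / [3]
  Insert 1 (step 4): P = [1, 6] / [3] / [5];  Q = [1, 2] / [3] / [4]
  Insert 2 (step 5): P = [1, 2] / [3, 6] / [5];  Q = [1, 2] / [3, 5] / [4]
  Insert 7 (step 6): P = [1, 2, 7] / [3, 6] / [5];  Q = [1, 2, 6] / [3, 5] / [4]
  Insert 4 (step 7): P = [1, 2, 4] / [3, 6, 7] / [5];  Q = [1, 2, 6] / [3, 5, 7] / [4]
Final shape: (3, 3, 1).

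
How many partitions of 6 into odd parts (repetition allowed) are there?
p_odd(6) = 4

Partitions of 6 using only odd parts 1, 3, 5, …: 5+1, 3+3, 3+1+1+1, 1+1+1+1+1+1. There are 4. (Euler: this equals q(6), the number of distinct-part partitions.)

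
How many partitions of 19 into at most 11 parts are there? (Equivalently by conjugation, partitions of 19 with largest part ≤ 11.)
p(19, parts ≤ 11) = 445

Use the recurrence p(n, m) = p(n, m−1) + p(n−m, m): either the largest part is < m (count p(n, m−1)) or the largest part is exactly m (remove one copy of m, count p(n−m, m)). With p(0, ·) = 1 this gives p(19, parts ≤ 11) = 445. (By conjugating Young diagrams, this also counts partitions of 19 into at most 11 parts.)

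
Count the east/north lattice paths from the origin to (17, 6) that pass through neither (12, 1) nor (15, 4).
Number of paths = 75975

Inclusion–exclusion. Total paths: C(23, 17) = 100947. Through P₁: C(13, 12)·C(10, 5) = 3276. Through P₂: C(19, 15)·C(4, 2) = 23256. Since P₁ is strictly southwest of P₂, a monotone path through both must visit P₁ then P₂; paths through both = C(13, 12)·C(6, 3)·C(4, 2) = 1560. Avoid both = 100947 − 3276 − 23256 + 1560 = 75975.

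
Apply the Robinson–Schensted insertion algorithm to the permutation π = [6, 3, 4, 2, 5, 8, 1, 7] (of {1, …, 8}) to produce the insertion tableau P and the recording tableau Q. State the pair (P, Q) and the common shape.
P = [1, 4, 5, 7] / [2, 8] / [3] / [6];  Q = [1, 3, 5, 6] / [2, 8] / [4] / [7];  common shape = (4, 2, 1, 1)

Row-insert the values π_1, π_2, … into P one at a time, bumping the leftmost entry strictly greater than the inserted value down to the next row. The recording tableau Q records, in position (i, j), the step at which that cell was added to P.
  Insert 6 (step 1): P = [6];  Q = [1]
  Insert 3 (step 2): P = [3] / [6];  Q = [1] / [2]
  Insert 4 (step 3): P = [3, 4] / [6];  Q = [1, 3] / [2]
  Insert 2 (step 4): P = [2, 4] / [3] / [6];  Q = [1, 3] / [2] / [4]
  Insert 5 (step 5): P = [2, 4, 5] / [3] / [6];  Q = [1, 3, 5] / [2] / [4]
  Insert 8 (step 6): P = [2, 4, 5, 8] / [3] / [6];  Q = [1, 3, 5, 6] / [2] / [4]
  Insert 1 (step 7): P = [1, 4, 5, 8] / [2] / [3] / [6];  Q = [1, 3, 5, 6] / [2] / [4] / [7]
  Insert 7 (step 8): P = [1, 4, 5, 7] / [2, 8] / [3] / [6];  Q = [1, 3, 5, 6] / [2, 8] / [4] / [7]
Final shape: (4, 2, 1, 1).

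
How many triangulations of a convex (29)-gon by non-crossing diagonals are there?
C_27 = 69533550916004

These polygon triangulations are counted by the Catalan number C_n = (1/(n + 1)) · C(2n, n). For n = 27: C_27 = (1/28) · C(54, 27) = 1946939425648112/28 = 69533550916004.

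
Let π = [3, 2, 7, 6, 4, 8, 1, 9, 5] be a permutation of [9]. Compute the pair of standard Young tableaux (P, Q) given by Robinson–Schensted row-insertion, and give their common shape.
P = [1, 4, 5, 9] / [2, 6, 8] / [3] / [7];  Q = [1, 3, 6, 8] / [2, 4, 9] / [5] / [7];  common shape = (4, 3, 1, 1)

Row-insert the values π_1, π_2, … into P one at a time, bumping the leftmost entry strictly greater than the inserted value down to the next row. The recording tableau Q records, in position (i, j), the step at which that cell was added to P.
  Insert 3 (step 1): P = [3];  Q = [1]
  Insert 2 (step 2): P = [2] / [3];  Q = [1] / [2]
  Insert 7 (step 3): P = [2, 7] / [3];  Q = [1, 3] / [2]
  Insert 6 (step 4): P = [2, 6] / [3, 7];  Q = [1, 3] / [2, 4]
  Insert 4 (step 5): P = [2, 4] / [3, 6] / [7];  Q = [1, 3] / [2, 4] / [5]
  Insert 8 (step 6): P = [2, 4, 8] / [3, 6] / [7];  Q = [1, 3, 6] / [2, 4] / [5]
  Insert 1 (step 7): P = [1, 4, 8] / [2, 6] / [3] / [7];  Q = [1, 3, 6] / [2, 4] / [5] / [7]
  Insert 9 (step 8): P = [1, 4, 8, 9] / [2, 6] / [3] / [7];  Q = [1, 3, 6, 8] / [2, 4] / [5] / [7]
  Insert 5 (step 9): P = [1, 4, 5, 9] / [2, 6, 8] / [3] / [7];  Q = [1, 3, 6, 8] / [2, 4, 9] / [5] / [7]
Final shape: (4, 3, 1, 1).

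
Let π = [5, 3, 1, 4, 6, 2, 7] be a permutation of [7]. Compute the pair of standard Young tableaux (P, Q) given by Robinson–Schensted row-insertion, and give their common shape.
P = [1, 2, 6, 7] / [3, 4] / [5];  Q = [1, 4, 5, 7] / [2, 6] / [3];  common shape = (4, 2, 1)

Row-insert the values π_1, π_2, … into P one at a time, bumping the leftmost entry strictly greater than the inserted value down to the next row. The recording tableau Q records, in position (i, j), the step at which that cell was added to P.
  Insert 5 (step 1): P = [5];  Q = [1]
  Insert 3 (step 2): P = [3] / [5];  Q = [1] / [2]
  Insert 1 (step 3): P = [1] / [3] / [5];  Q = [1] / [2] / [3]
  Insert 4 (step 4): P = [1, 4] / [3] / [5];  Q = [1, 4] / [2] / [3]
  Insert 6 (step 5): P = [1, 4, 6] / [3] / [5];  Q = [1, 4, 5] / [2] / [3]
  Insert 2 (step 6): P = [1, 2, 6] / [3, 4] / [5];  Q = [1, 4, 5] / [2, 6] / [3]
  Insert 7 (step 7): P = [1, 2, 6, 7] / [3, 4] / [5];  Q = [1, 4, 5, 7] / [2, 6] / [3]
Final shape: (4, 2, 1).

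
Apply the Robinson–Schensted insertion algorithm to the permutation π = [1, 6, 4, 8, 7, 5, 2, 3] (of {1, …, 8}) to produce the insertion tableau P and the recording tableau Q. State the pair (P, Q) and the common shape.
P = [1, 2, 3] / [4, 5] / [6, 7] / [8];  Q = [1, 2, 4] / [3, 5] / [6, 8] / [7];  common shape = (3, 2, 2, 1)

Row-insert the values π_1, π_2, … into P one at a time, bumping the leftmost entry strictly greater than the inserted value down to the next row. The recording tableau Q records, in position (i, j), the step at which that cell was added to P.
  Insert 1 (step 1): P = [1];  Q = [1]
  Insert 6 (step 2): P = [1, 6];  Q = [1, 2]
  Insert 4 (step 3): P = [1, 4] / [6];  Q = [1, 2] / [3]
  Insert 8 (step 4): P = [1, 4, 8] / [6];  Q = [1, 2, 4] / [3]
  Insert 7 (step 5): P = [1, 4, 7] / [6, 8];  Q = [1, 2, 4] / [3, 5]
  Insert 5 (step 6): P = [1, 4, 5] / [6, 7] / [8];  Q = [1, 2, 4] / [3, 5] / [6]
  Insert 2 (step 7): P = [1, 2, 5] / [4, 7] / [6] / [8];  Q = [1, 2, 4] / [3, 5] / [6] / [7]
  Insert 3 (step 8): P = [1, 2, 3] / [4, 5] / [6, 7] / [8];  Q = [1, 2, 4] / [3, 5] / [6, 8] / [7]
Final shape: (3, 2, 2, 1).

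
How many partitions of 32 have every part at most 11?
p(32, parts ≤ 11) = 5708

Use the recurrence p(n, m) = p(n, m−1) + p(n−m, m): either the largest part is < m (count p(n, m−1)) or the largest part is exactly m (remove one copy of m, count p(n−m, m)). With p(0, ·) = 1 this gives p(32, parts ≤ 11) = 5708. (By conjugating Young diagrams, this also counts partitions of 32 into at most 11 parts.)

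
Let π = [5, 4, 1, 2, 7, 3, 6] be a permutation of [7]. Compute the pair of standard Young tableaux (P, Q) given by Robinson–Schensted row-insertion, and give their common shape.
P = [1, 2, 3, 6] / [4, 7] / [5];  Q = [1, 4, 5, 7] / [2, 6] / [3];  common shape = (4, 2, 1)

Row-insert the values π_1, π_2, … into P one at a time, bumping the leftmost entry strictly greater than the inserted value down to the next row. The recording tableau Q records, in position (i, j), the step at which that cell was added to P.
  Insert 5 (step 1): P = [5];  Q = [1]
  Insert 4 (step 2): P = [4] / [5];  Q = [1] / [2]
  Insert 1 (step 3): P = [1] / [4] / [5];  Q = [1] / [2] / [3]
  Insert 2 (step 4): P = [1, 2] / [4] / [5];  Q = [1, 4] / [2] / [3]
  Insert 7 (step 5): P = [1, 2, 7] / [4] / [5];  Q = [1, 4, 5] / [2] / [3]
  Insert 3 (step 6): P = [1, 2, 3] / [4, 7] / [5];  Q = [1, 4, 5] / [2, 6] / [3]
  Insert 6 (step 7): P = [1, 2, 3, 6] / [4, 7] / [5];  Q = [1, 4, 5, 7] / [2, 6] / [3]
Final shape: (4, 2, 1).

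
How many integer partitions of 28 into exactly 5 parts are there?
p(28, 5 parts) = 291

Partitions of n into exactly k parts are in bijection with partitions of n − k into at most k parts (subtract 1 from each part). So p(28, exactly 5) = p(23, parts ≤ 5). Computing via the recurrence p(m, j) = p(m, j−1) + p(m−j, j) gives 291.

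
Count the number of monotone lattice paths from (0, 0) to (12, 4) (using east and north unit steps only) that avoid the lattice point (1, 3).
Number of paths = 1772

Total paths from (0, 0) to (12, 4): C(16, 12) = 1820. Paths through (1, 3): (paths (0, 0) → (1, 3)) × (paths (1, 3) → (12, 4)) = C(4, 1) · C(12, 11) = 4 · 12 = 48. Avoidance count = 1820 − 48 = 1772.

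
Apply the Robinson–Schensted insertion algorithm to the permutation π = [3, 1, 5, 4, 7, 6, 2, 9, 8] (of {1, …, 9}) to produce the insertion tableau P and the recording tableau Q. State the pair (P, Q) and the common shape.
P = [1, 2, 6, 8] / [3, 4, 7, 9] / [5];  Q = [1, 3, 5, 8] / [2, 4, 6, 9] / [7];  common shape = (4, 4, 1)

Row-insert the values π_1, π_2, … into P one at a time, bumping the leftmost entry strictly greater than the inserted value down to the next row. The recording tableau Q records, in position (i, j), the step at which that cell was added to P.
  Insert 3 (step 1): P = [3];  Q = [1]
  Insert 1 (step 2): P = [1] / [3];  Q = [1] / [2]
  Insert 5 (step 3): P = [1, 5] / [3];  Q = [1, 3] / [2]
  Insert 4 (step 4): P = [1, 4] / [3, 5];  Q = [1, 3] / [2, 4]
  Insert 7 (step 5): P = [1, 4, 7] / [3, 5];  Q = [1, 3, 5] / [2, 4]
  Insert 6 (step 6): P = [1, 4, 6] / [3, 5, 7];  Q = [1, 3, 5] / [2, 4, 6]
  Insert 2 (step 7): P = [1, 2, 6] / [3, 4, 7] / [5];  Q = [1, 3, 5] / [2, 4, 6] / [7]
  Insert 9 (step 8): P = [1, 2, 6, 9] / [3, 4, 7] / [5];  Q = [1, 3, 5, 8] / [2, 4, 6] / [7]
  Insert 8 (step 9): P = [1, 2, 6, 8] / [3, 4, 7, 9] / [5];  Q = [1, 3, 5, 8] / [2, 4, 6, 9] / [7]
Final shape: (4, 4, 1).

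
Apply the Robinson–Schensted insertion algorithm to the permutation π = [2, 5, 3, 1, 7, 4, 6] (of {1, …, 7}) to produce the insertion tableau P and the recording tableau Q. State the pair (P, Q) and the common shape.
P = [1, 3, 4, 6] / [2, 7] / [5];  Q = [1, 2, 5, 7] / [3, 6] / [4];  common shape = (4, 2, 1)

Row-insert the values π_1, π_2, … into P one at a time, bumping the leftmost entry strictly greater than the inserted value down to the next row. The recording tableau Q records, in position (i, j), the step at which that cell was added to P.
  Insert 2 (step 1): P = [2];  Q = [1]
  Insert 5 (step 2): P = [2, 5];  Q = [1, 2]
  Insert 3 (step 3): P = [2, 3] / [5];  Q = [1, 2] / [3]
  Insert 1 (step 4): P = [1, 3] / [2] / [5];  Q = [1, 2] / [3] / [4]
  Insert 7 (step 5): P = [1, 3, 7] / [2] / [5];  Q = [1, 2, 5] / [3] / [4]
  Insert 4 (step 6): P = [1, 3, 4] / [2, 7] / [5];  Q = [1, 2, 5] / [3, 6] / [4]
  Insert 6 (step 7): P = [1, 3, 4, 6] / [2, 7] / [5];  Q = [1, 2, 5, 7] / [3, 6] / [4]
Final shape: (4, 2, 1).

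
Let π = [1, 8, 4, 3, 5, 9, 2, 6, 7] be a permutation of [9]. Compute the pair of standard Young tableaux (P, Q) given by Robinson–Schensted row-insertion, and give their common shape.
P = [1, 2, 5, 6, 7] / [3, 9] / [4] / [8];  Q = [1, 2, 5, 6, 9] / [3, 8] / [4] / [7];  common shape = (5, 2, 1, 1)

Row-insert the values π_1, π_2, … into P one at a time, bumping the leftmost entry strictly greater than the inserted value down to the next row. The recording tableau Q records, in position (i, j), the step at which that cell was added to P.
  Insert 1 (step 1): P = [1];  Q = [1]
  Insert 8 (step 2): P = [1, 8];  Q = [1, 2]
  Insert 4 (step 3): P = [1, 4] / [8];  Q = [1, 2] / [3]
  Insert 3 (step 4): P = [1, 3] / [4] / [8];  Q = [1, 2] / [3] / [4]
  Insert 5 (step 5): P = [1, 3, 5] / [4] / [8];  Q = [1, 2, 5] / [3] / [4]
  Insert 9 (step 6): P = [1, 3, 5, 9] / [4] / [8];  Q = [1, 2, 5, 6] / [3] / [4]
  Insert 2 (step 7): P = [1, 2, 5, 9] / [3] / [4] / [8];  Q = [1, 2, 5, 6] / [3] / [4] / [7]
  Insert 6 (step 8): P = [1, 2, 5, 6] / [3, 9] / [4] / [8];  Q = [1, 2, 5, 6] / [3, 8] / [4] / [7]
  Insert 7 (step 9): P = [1, 2, 5, 6, 7] / [3, 9] / [4] / [8];  Q = [1, 2, 5, 6, 9] / [3, 8] / [4] / [7]
Final shape: (5, 2, 1, 1).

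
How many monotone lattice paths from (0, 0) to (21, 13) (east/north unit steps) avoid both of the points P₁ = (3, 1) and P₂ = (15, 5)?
Number of paths = 557314188

Inclusion–exclusion. Total paths: C(34, 21) = 927983760. Through P₁: C(4, 3)·C(30, 18) = 345972900. Through P₂: C(20, 15)·C(14, 6) = 46558512. Since P₁ is strictly southwest of P₂, a monotone path through both must visit P₁ then P₂; paths through both = C(4, 3)·C(16, 12)·C(14, 6) = 21861840. Avoid both = 927983760 − 345972900 − 46558512 + 21861840 = 557314188.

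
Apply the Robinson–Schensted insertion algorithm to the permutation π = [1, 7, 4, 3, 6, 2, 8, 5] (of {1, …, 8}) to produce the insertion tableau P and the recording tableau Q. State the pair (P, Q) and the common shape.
P = [1, 2, 5, 8] / [3, 6] / [4] / [7];  Q = [1, 2, 5, 7] / [3, 8] / [4] / [6];  common shape = (4, 2, 1, 1)

Row-insert the values π_1, π_2, … into P one at a time, bumping the leftmost entry strictly greater than the inserted value down to the next row. The recording tableau Q records, in position (i, j), the step at which that cell was added to P.
  Insert 1 (step 1): P = [1];  Q = [1]
  Insert 7 (step 2): P = [1, 7];  Q = [1, 2]
  Insert 4 (step 3): P = [1, 4] / [7];  Q = [1, 2] / [3]
  Insert 3 (step 4): P = [1, 3] / [4] / [7];  Q = [1, 2] / [3] / [4]
  Insert 6 (step 5): P = [1, 3, 6] / [4] / [7];  Q = [1, 2, 5] / [3] / [4]
  Insert 2 (step 6): P = [1, 2, 6] / [3] / [4] / [7];  Q = [1, 2, 5] / [3] / [4] / [6]
  Insert 8 (step 7): P = [1, 2, 6, 8] / [3] / [4] / [7];  Q = [1, 2, 5, 7] / [3] / [4] / [6]
  Insert 5 (step 8): P = [1, 2, 5, 8] / [3, 6] / [4] / [7];  Q = [1, 2, 5, 7] / [3, 8] / [4] / [6]
Final shape: (4, 2, 1, 1).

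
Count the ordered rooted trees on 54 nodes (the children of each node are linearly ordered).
C_53 = 116157871455782434250553845880

These ordered rooted trees are counted by the Catalan number C_n = (1/(n + 1)) · C(2n, n). For n = 53: C_53 = (1/54) · C(106, 53) = 6272525058612251449529907677520/54 = 116157871455782434250553845880.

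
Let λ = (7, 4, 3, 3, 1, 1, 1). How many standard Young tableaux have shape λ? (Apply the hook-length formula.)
# SYT of shape (7, 4, 3, 3, 1, 1, 1) = 159174400

Hook-length formula: f^λ = n! / Π hook(c), product over all cells c of the Young diagram. For λ = (7, 4, 3, 3, 1, 1, 1), n = 20 boxes. Hook lengths by row (left-to-right, top-to-bottom): [13, 9, 8, 5, 3, 2, 1]; [9, 5, 4, 1]; [7, 3, 2]; [6, 2, 1]; [3]; [2]; [1]. Product of hooks = 15284505600. So f^λ = 20! / 15284505600 = 2432902008176640000 / 15284505600 = 159174400.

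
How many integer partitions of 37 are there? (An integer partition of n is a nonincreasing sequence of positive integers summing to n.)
p(37) = 21637

Compute p(n) via the recurrence p(n, m) = p(n, m−1) + p(n−m, m), where p(n, m) counts partitions of n with all parts ≤ m and p(n) = p(n, n). The base cases are p(0, m) = 1 and p(n, 0) = 0 for n > 0. Filling the table yields p(37) = 21637. (Euler's pentagonal recurrence is an alternative.)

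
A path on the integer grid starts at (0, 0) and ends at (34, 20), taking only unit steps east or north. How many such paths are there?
Number of paths = 321387366339585

A monotone lattice path from (0, 0) to (34, 20) consists of 34 east steps and 20 north steps in some order, so it is determined by which 34 of the 54 steps are east. The count is C(54, 34) = 321387366339585.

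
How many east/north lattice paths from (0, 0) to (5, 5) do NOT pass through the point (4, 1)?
Number of paths = 227

Total paths from (0, 0) to (5, 5): C(10, 5) = 252. Paths through (4, 1): (paths (0, 0) → (4, 1)) × (paths (4, 1) → (5, 5)) = C(5, 4) · C(5, 1) = 5 · 5 = 25. Avoidance count = 252 − 25 = 227.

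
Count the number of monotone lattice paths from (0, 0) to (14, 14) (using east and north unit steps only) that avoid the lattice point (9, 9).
Number of paths = 27864360

Total paths from (0, 0) to (14, 14): C(28, 14) = 40116600. Paths through (9, 9): (paths (0, 0) → (9, 9)) × (paths (9, 9) → (14, 14)) = C(18, 9) · C(10, 5) = 48620 · 252 = 12252240. Avoidance count = 40116600 − 12252240 = 27864360.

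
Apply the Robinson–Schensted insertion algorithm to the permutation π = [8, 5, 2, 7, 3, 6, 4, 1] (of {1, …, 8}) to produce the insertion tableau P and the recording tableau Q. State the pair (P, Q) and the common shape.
P = [1, 3, 4] / [2, 6] / [5] / [7] / [8];  Q = [1, 4, 6] / [2, 5] / [3] / [7] / [8];  common shape = (3, 2, 1, 1, 1)

Row-insert the values π_1, π_2, … into P one at a time, bumping the leftmost entry strictly greater than the inserted value down to the next row. The recording tableau Q records, in position (i, j), the step at which that cell was added to P.
  Insert 8 (step 1): P = [8];  Q = [1]
  Insert 5 (step 2): P = [5] / [8];  Q = [1] / [2]
  Insert 2 (step 3): P = [2] / [5] / [8];  Q = [1] / [2] / [3]
  Insert 7 (step 4): P = [2, 7] / [5] / [8];  Q = [1, 4] / [2] / [3]
  Insert 3 (step 5): P = [2, 3] / [5, 7] / [8];  Q = [1, 4] / [2, 5] / [3]
  Insert 6 (step 6): P = [2, 3, 6] / [5, 7] / [8];  Q = [1, 4, 6] / [2, 5] / [3]
  Insert 4 (step 7): P = [2, 3, 4] / [5, 6] / [7] / [8];  Q = [1, 4, 6] / [2, 5] / [3] / [7]
  Insert 1 (step 8): P = [1, 3, 4] / [2, 6] / [5] / [7] / [8];  Q = [1, 4, 6] / [2, 5] / [3] / [7] / [8]
Final shape: (3, 2, 1, 1, 1).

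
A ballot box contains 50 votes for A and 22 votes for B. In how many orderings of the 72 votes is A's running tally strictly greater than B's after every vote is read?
Strict-lead orderings = 696594355154467224

Total orderings of the 72 votes with 50 for A: C(72, 50) = 1791242627540058576. By the Bertrand ballot formula (Cycle Lemma / reflection principle), the number of orderings in which A is strictly ahead of B throughout is (p − q)/(p + q) · C(p + q, p) = (50 − 22)/(50 + 22) · 1791242627540058576 = 696594355154467224.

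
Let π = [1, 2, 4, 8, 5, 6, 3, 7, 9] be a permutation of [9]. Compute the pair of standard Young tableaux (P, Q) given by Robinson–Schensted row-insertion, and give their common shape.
P = [1, 2, 3, 5, 6, 7, 9] / [4] / [8];  Q = [1, 2, 3, 4, 6, 8, 9] / [5] / [7];  common shape = (7, 1, 1)

Row-insert the values π_1, π_2, … into P one at a time, bumping the leftmost entry strictly greater than the inserted value down to the next row. The recording tableau Q records, in position (i, j), the step at which that cell was added to P.
  Insert 1 (step 1): P = [1];  Q = [1]
  Insert 2 (step 2): P = [1, 2];  Q = [1, 2]
  Insert 4 (step 3): P = [1, 2, 4];  Q = [1, 2, 3]
  Insert 8 (step 4): P = [1, 2, 4, 8];  Q = [1, 2, 3, 4]
  Insert 5 (step 5): P = [1, 2, 4, 5] / [8];  Q = [1, 2, 3, 4] / [5]
  Insert 6 (step 6): P = [1, 2, 4, 5, 6] / [8];  Q = [1, 2, 3, 4, 6] / [5]
  Insert 3 (step 7): P = [1, 2, 3, 5, 6] / [4] / [8];  Q = [1, 2, 3, 4, 6] / [5] / [7]
  Insert 7 (step 8): P = [1, 2, 3, 5, 6, 7] / [4] / [8];  Q = [1, 2, 3, 4, 6, 8] / [5] / [7]
  Insert 9 (step 9): P = [1, 2, 3, 5, 6, 7, 9] / [4] / [8];  Q = [1, 2, 3, 4, 6, 8, 9] / [5] / [7]
Final shape: (7, 1, 1).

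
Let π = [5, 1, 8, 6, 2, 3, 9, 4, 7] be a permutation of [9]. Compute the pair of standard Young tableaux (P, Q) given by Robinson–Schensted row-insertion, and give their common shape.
P = [1, 2, 3, 4, 7] / [5, 6, 9] / [8];  Q = [1, 3, 6, 7, 9] / [2, 4, 8] / [5];  common shape = (5, 3, 1)

Row-insert the values π_1, π_2, … into P one at a time, bumping the leftmost entry strictly greater than the inserted value down to the next row. The recording tableau Q records, in position (i, j), the step at which that cell was added to P.
  Insert 5 (step 1): P = [5];  Q = [1]
  Insert 1 (step 2): P = [1] / [5];  Q = [1] / [2]
  Insert 8 (step 3): P = [1, 8] / [5];  Q = [1, 3] / [2]
  Insert 6 (step 4): P = [1, 6] / [5, 8];  Q = [1, 3] / [2, 4]
  Insert 2 (step 5): P = [1, 2] / [5, 6] / [8];  Q = [1, 3] / [2, 4] / [5]
  Insert 3 (step 6): P = [1, 2, 3] / [5, 6] / [8];  Q = [1, 3, 6] / [2, 4] / [5]
  Insert 9 (step 7): P = [1, 2, 3, 9] / [5, 6] / [8];  Q = [1, 3, 6, 7] / [2, 4] / [5]
  Insert 4 (step 8): P = [1, 2, 3, 4] / [5, 6, 9] / [8];  Q = [1, 3, 6, 7] / [2, 4, 8] / [5]
  Insert 7 (step 9): P = [1, 2, 3, 4, 7] / [5, 6, 9] / [8];  Q = [1, 3, 6, 7, 9] / [2, 4, 8] / [5]
Final shape: (5, 3, 1).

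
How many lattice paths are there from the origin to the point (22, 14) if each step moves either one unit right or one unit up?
Number of paths = 3796297200

A monotone lattice path from (0, 0) to (22, 14) consists of 22 east steps and 14 north steps in some order, so it is determined by which 22 of the 36 steps are east. The count is C(36, 22) = 3796297200.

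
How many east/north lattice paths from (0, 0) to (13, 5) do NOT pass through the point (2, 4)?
Number of paths = 8388

Total paths from (0, 0) to (13, 5): C(18, 13) = 8568. Paths through (2, 4): (paths (0, 0) → (2, 4)) × (paths (2, 4) → (13, 5)) = C(6, 2) · C(12, 11) = 15 · 12 = 180. Avoidance count = 8568 − 180 = 8388.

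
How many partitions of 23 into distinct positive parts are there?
q(23) = 104

A partition into distinct parts is a strictly decreasing sequence summing to n. The recurrence d(n, m) = d(n, m−1) + d(n−m, m−1) (use part m at most once) with q(n) = d(n, n) gives q(23) = 104. (Euler's theorem: # distinct-part partitions = # odd-part partitions.)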